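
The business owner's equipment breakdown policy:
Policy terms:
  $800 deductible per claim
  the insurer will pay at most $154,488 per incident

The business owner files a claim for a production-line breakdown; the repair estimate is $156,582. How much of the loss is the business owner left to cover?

$2,094

After the deductible, $156,582 − $800 = $155,782 remains.
$155,782 exceeds the $154,488 limit, so the insurer pays the limit: $154,488.
The business owner bears the rest of the original loss: $156,582 − $154,488 = $2,094.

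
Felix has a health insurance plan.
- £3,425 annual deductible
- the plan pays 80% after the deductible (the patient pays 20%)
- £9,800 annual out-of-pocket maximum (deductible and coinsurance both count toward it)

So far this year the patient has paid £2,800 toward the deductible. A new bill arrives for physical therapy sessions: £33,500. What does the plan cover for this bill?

Deductible still to meet: £3,425 − £2,800 = £625.
The remaining £32,875 (= £33,500 − £625) moves to coinsurance.
Patient's 20% share of £32,875 is £6,575.
So the patient owes £625 + £6,575 = £7,200 before any cap.
Adding £7,200 to the £2,800 already spent would give £10,000, which exceeds the £9,800 cap; the patient pays just £9,800 − £2,800 = £7,000.
Insurer pays the balance: £33,500 − £7,000 = £26,500.

£26,500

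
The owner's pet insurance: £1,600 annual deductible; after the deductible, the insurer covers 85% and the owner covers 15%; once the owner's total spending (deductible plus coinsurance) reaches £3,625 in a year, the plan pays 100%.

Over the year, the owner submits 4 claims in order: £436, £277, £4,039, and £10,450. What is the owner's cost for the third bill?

£1,359.80

Bill 1, £436: entire amount goes to the deductible. Cost to owner: £436. OOP to date £436.
Bill 2, £277: fully absorbed by the deductible. Owner owes £277 (running OOP £713).
Bill 3, £4,039: deductible takes £887, £3,152 remains; coinsurance £3,152 × 15% = £472.80. Owner pays £1,359.80; OOP now £2,072.80.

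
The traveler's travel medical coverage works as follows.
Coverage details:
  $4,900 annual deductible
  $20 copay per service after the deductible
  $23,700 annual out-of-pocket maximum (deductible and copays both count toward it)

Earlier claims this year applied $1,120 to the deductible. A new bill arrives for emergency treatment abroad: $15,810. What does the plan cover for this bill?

Remaining deductible: $4,900 − $1,120 = $3,780.
That leaves $15,810 − $3,780 = $12,030 for the copay.
Copay on this service: $20.
That puts the traveler's cost at $3,780 + $20 = $3,800 before any cap.
Total out-of-pocket so far would be $1,120 + $3,800 = $4,920, below the $23,700 cap — no reduction.
The plan picks up $15,810 − $3,800 = $12,010.

$12,010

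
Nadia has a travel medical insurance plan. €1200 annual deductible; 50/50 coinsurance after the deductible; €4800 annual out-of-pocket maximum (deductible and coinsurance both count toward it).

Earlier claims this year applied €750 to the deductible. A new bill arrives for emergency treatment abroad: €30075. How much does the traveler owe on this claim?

€4050

€750 of the €1200 deductible is already met, leaving €450.
After the €450 deductible portion, €30075 − €450 = €29625 is subject to coinsurance.
50% of €29625 = €14812.50 falls to the traveler.
So the traveler owes €450 + €14812.50 = €15262.50 before any cap.
Adding €15262.50 to the €750 already spent would give €16012.50, which exceeds the €4800 cap; the traveler pays just €4800 − €750 = €4050.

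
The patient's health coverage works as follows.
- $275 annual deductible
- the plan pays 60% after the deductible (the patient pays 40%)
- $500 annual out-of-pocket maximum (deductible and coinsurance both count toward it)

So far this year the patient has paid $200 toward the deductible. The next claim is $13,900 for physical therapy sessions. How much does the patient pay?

$300

$200 of the $275 deductible is already met, leaving $75.
After the $75 deductible portion, $13,900 − $75 = $13,825 is subject to coinsurance.
Coinsurance: $13,825 × 40% = $5,530.
Patient responsibility before any cap: $75 + $5,530 = $5,605.
Year-to-date out-of-pocket would reach $200 + $5,605 = $5,805, above the $500 maximum, so the patient pays only $500 − $200 = $300.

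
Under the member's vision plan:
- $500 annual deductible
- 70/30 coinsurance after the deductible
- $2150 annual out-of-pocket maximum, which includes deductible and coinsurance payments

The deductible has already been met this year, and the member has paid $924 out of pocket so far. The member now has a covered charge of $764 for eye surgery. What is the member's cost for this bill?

$229.20

The deductible is already satisfied, so the full bill goes to coinsurance.
Member's 30% share of $764 is $229.20.
Year-to-date out-of-pocket becomes $924 + $229.20 = $1153.20, still under the $2150 maximum, so no cap applies.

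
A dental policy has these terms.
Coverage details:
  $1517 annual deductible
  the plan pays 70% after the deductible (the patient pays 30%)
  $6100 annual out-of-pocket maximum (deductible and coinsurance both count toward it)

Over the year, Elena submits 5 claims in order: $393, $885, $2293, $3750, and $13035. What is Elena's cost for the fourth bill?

Bill 1, $393: fully absorbed by the deductible. Patient owes $393 (running OOP $393).
Bill 2, $885: all of it applies to the deductible. Patient pays $885; OOP now $1278.
Bill 3, $2293: deductible takes $239, $2054 remains; coinsurance $2054 × 30% = $616.20. Patient pays $855.20; OOP now $2133.20.
Bill 4, $3750: deductible met; 30% of $3750 = $1125. Patient owes $1125 (running OOP $3258.20).

$1125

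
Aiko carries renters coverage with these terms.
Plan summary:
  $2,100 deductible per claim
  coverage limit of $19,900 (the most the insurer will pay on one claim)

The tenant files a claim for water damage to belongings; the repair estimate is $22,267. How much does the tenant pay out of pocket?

$2,367

After the deductible, $22,267 − $2,100 = $20,167 remains.
The $19,900 per-incident cap binds; insurer pays $19,900.
The tenant bears the rest of the original loss: $22,267 − $19,900 = $2,367.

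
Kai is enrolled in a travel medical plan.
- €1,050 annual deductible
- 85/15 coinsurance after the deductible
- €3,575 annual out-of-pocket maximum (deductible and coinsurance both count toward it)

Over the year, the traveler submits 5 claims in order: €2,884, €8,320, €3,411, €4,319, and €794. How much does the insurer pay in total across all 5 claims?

Claim 1 — €2,884: deductible takes €1,050, €1,834 remains; traveler's 15% is €275.10. Traveler pays €1,325.10; OOP now €1,325.10. Insurer: €2,884 − €1,325.10 = €1,558.90.
Claim 2 — €8,320: 15% coinsurance on €8,320 = €1,248. Cost to traveler: €1,248. OOP to date €2,573.10. Plan pays €8,320 − €1,248 = €7,072.
Claim 3 — €3,411: deductible met; 15% of €3,411 = €511.65. Traveler owes €511.65 (running OOP €3,084.75). Plan pays €3,411 − €511.65 = €2,899.35.
Claim 4 — €4,319: deductible already satisfied, so traveler's share is 15% × €4,319 = €647.85. That would push OOP to €3,732.60, over the €3,575 cap, so traveler pays €3,575 − €3,084.75 = €490.25. Insurer: €4,319 − €490.25 = €3,828.75.
Claim 5 — €794: deductible met; 15% of €794 = €119.10. That would push OOP to €3,694.10, over the €3,575 cap, so traveler pays €3,575 − €3,575 = €0. Insurer: €794 − €0 = €794.
Insurer total: €1,558.90 + €7,072 + €2,899.35 + €3,828.75 + €794 = €16,153.

€16,153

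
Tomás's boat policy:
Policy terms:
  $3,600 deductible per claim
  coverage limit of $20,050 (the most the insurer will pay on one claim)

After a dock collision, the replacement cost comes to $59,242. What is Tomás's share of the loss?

Less the $3,600 deductible: $59,242 − $3,600 = $55,642.
The $20,050 per-incident cap binds; insurer pays $20,050.
Owner's share is the uncovered remainder: $59,242 − $20,050 = $39,192.

$39,192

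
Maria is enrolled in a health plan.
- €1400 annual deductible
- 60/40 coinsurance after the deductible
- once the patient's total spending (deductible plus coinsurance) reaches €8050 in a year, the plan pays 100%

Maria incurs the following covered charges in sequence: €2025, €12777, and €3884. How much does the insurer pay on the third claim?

€2594.80

#1 (€2025): €1400 finishes the deductible; €625 goes to coinsurance; patient's 40% is €250. Cost to patient: €1650. OOP to date €1650. Insurer: €2025 − €1650 = €375.
#2 (€12777): 40% coinsurance on €12777 = €5110.80. Patient owes €5110.80 (running OOP €6760.80). Plan pays €12777 − €5110.80 = €7666.20.
#3 (€3884): 40% coinsurance on €3884 = €1553.60. That would push OOP to €8314.40, over the €8050 cap, so patient pays €8050 − €6760.80 = €1289.20. Insurer: €3884 − €1289.20 = €2594.80.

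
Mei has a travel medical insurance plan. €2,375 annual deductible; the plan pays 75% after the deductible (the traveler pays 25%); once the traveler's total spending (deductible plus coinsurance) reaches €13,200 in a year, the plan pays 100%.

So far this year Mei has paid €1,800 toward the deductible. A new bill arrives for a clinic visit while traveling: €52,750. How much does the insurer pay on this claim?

Deductible still to meet: €2,375 − €1,800 = €575.
The remaining €52,175 (= €52,750 − €575) moves to coinsurance.
25% of €52,175 = €13,043.75 falls to the traveler.
Traveler responsibility before any cap: €575 + €13,043.75 = €13,618.75.
That would bring total out-of-pocket to €15,418.75, past the €13,200 cap. The traveler is capped at €13,200 − €1,800 = €11,400 on this claim.
The plan picks up €52,750 − €11,400 = €41,350.

€41,350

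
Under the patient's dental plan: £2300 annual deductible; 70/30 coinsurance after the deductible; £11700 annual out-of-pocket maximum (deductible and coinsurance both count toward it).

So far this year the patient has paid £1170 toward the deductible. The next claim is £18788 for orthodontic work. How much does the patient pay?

£1170 of the £2300 deductible is already met, leaving £1130.
The remaining £17658 (= £18788 − £1130) moves to coinsurance.
Patient's 30% share of £17658 is £5297.40.
So the patient owes £1130 + £5297.40 = £6427.40 before any cap.
Year-to-date out-of-pocket becomes £1170 + £6427.40 = £7597.40, still under the £11700 maximum, so no cap applies.

£6427.40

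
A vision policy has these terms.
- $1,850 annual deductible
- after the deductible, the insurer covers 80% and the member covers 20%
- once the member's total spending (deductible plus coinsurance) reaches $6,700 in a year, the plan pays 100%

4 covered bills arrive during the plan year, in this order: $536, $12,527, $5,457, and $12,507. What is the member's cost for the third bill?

#1 ($536): all of it applies to the deductible. Cost to member: $536. OOP to date $536.
#2 ($12,527): $1,314 finishes the deductible; $11,213 goes to coinsurance; member's 20% is $2,242.60. Member owes $3,556.60 (running OOP $4,092.60).
#3 ($5,457): deductible already satisfied, so member's share is 20% × $5,457 = $1,091.40. Member owes $1,091.40 (running OOP $5,184).

$1,091.40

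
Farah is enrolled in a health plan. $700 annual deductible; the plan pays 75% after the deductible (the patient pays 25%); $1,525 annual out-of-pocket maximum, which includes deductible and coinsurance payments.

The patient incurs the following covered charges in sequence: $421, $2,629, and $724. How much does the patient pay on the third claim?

$181

Claim 1 ($421): fully absorbed by the deductible. Cost to patient: $421. OOP to date $421.
Claim 2 ($2,629): deductible takes $279, $2,350 remains; 25% of $2,350 = $587.50. Patient owes $866.50 (running OOP $1,287.50).
Claim 3 ($724): deductible already satisfied, so patient's share is 25% × $724 = $181. Patient owes $181 (running OOP $1,468.50).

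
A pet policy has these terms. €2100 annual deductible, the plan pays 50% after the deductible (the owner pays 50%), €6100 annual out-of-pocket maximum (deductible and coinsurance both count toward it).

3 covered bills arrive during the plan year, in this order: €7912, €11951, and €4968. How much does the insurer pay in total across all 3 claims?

Claim 1 — €7912: deductible takes €2100, €5812 remains; coinsurance €5812 × 50% = €2906. Owner pays €5006; OOP now €5006. Insurer: €7912 − €5006 = €2906.
Claim 2 — €11951: deductible met; 50% of €11951 = €5975.50. That would push OOP to €10981.50, over the €6100 cap, so owner pays €6100 − €5006 = €1094. Insurer: €11951 − €1094 = €10857.
Claim 3 — €4968: deductible already satisfied, so owner's share is 50% × €4968 = €2484. OOP would hit €8584 > €6100, so the cap limits the owner to €6100 − €6100 = €0. Insurer: €4968 − €0 = €4968.
Insurer total = bills − owner's total = €24831 − €6100 = €18731.

€18731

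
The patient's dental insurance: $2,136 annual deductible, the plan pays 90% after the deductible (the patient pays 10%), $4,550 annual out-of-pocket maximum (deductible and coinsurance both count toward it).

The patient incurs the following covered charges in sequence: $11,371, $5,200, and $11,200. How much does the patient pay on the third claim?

Claim 1 ($11,371): $2,136 finishes the deductible; $9,235 goes to coinsurance; patient's 10% is $923.50. Patient pays $3,059.50; OOP now $3,059.50.
Claim 2 ($5,200): 10% coinsurance on $5,200 = $520. Cost to patient: $520. OOP to date $3,579.50.
Claim 3 ($11,200): 10% coinsurance on $11,200 = $1,120. That would push OOP to $4,699.50, over the $4,550 cap, so patient pays $4,550 − $3,579.50 = $970.50.

$970.50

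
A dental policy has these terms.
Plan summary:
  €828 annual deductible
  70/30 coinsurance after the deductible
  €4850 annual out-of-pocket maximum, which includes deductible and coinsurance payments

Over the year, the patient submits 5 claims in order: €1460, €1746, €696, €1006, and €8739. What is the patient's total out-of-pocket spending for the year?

Claim 1 — €1460: €828 finishes the deductible; €632 goes to coinsurance; 30% of €632 = €189.60. Patient pays €1017.60; OOP now €1017.60.
Claim 2 — €1746: deductible already satisfied, so patient's share is 30% × €1746 = €523.80. Patient owes €523.80 (running OOP €1541.40).
Claim 3 — €696: deductible already satisfied, so patient's share is 30% × €696 = €208.80. Patient pays €208.80; OOP now €1750.20.
Claim 4 — €1006: 30% coinsurance on €1006 = €301.80. Cost to patient: €301.80. OOP to date €2052.
Claim 5 — €8739: deductible met; 30% of €8739 = €2621.70. Cost to patient: €2621.70. OOP to date €4673.70.
Summing the patient's payments: €1017.60 + €523.80 + €208.80 + €301.80 + €2621.70 = €4673.70.

€4673.70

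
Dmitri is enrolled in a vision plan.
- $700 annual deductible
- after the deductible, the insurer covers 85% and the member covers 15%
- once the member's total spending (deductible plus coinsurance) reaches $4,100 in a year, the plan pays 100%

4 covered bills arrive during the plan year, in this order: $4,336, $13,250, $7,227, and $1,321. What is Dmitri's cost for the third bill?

Claim 1 — $4,336: $700 to deductible, leaving $3,636; coinsurance $3,636 × 15% = $545.40. Cost to member: $1,245.40. OOP to date $1,245.40.
Claim 2 — $13,250: deductible already satisfied, so member's share is 15% × $13,250 = $1,987.50. Member owes $1,987.50 (running OOP $3,232.90).
Claim 3 — $7,227: deductible already satisfied, so member's share is 15% × $7,227 = $1,084.05. OOP would hit $4,316.95 > $4,100, so the cap limits the member to $4,100 − $3,232.90 = $867.10.

$867.10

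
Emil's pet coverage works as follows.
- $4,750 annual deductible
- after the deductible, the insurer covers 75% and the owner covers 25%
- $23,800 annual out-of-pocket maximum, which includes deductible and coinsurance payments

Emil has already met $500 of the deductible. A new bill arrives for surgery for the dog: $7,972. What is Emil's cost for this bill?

$500 of the $4,750 deductible is already met, leaving $4,250.
That leaves $7,972 − $4,250 = $3,722 for coinsurance.
Coinsurance: $3,722 × 25% = $930.50.
So the owner owes $4,250 + $930.50 = $5,180.50 before any cap.
Cumulative spending $500 + $5,180.50 = $5,680.50 stays under the $23,800 maximum.

$5,180.50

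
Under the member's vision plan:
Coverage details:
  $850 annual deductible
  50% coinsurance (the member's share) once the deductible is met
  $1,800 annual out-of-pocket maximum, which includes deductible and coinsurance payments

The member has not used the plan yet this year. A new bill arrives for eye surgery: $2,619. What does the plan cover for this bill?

The full $850 deductible is still open; $850 of this bill applies to it.
The remaining $1,769 (= $2,619 − $850) moves to coinsurance.
Member's 50% share of $1,769 is $884.50.
Member responsibility before any cap: $850 + $884.50 = $1,734.50.
Year-to-date out-of-pocket becomes $0 + $1,734.50 = $1,734.50, still under the $1,800 maximum, so no cap applies.
The insurer covers the remainder: $2,619 − $1,734.50 = $884.50.

$884.50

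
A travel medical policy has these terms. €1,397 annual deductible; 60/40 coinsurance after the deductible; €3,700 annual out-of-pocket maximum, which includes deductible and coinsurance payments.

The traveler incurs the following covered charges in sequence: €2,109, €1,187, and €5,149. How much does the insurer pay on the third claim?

#1 (€2,109): €1,397 finishes the deductible; €712 goes to coinsurance; traveler's 40% is €284.80. Traveler pays €1,681.80; OOP now €1,681.80. Insurer: €2,109 − €1,681.80 = €427.20.
#2 (€1,187): deductible met; 40% of €1,187 = €474.80. Traveler owes €474.80 (running OOP €2,156.60). Insurer: €1,187 − €474.80 = €712.20.
#3 (€5,149): deductible already satisfied, so traveler's share is 40% × €5,149 = €2,059.60. Adding that to €2,156.60 gives €4,216.20, past the €3,700 cap; traveler pays only €3,700 − €2,156.60 = €1,543.40. Plan pays €5,149 − €1,543.40 = €3,605.60.

€3,605.60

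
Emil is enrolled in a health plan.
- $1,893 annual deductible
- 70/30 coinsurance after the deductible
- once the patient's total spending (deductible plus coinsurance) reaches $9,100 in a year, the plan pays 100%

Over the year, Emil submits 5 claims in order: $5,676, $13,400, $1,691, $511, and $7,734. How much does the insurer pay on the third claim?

Claim 1 — $5,676: $1,893 to deductible, leaving $3,783; coinsurance $3,783 × 30% = $1,134.90. Patient pays $3,027.90; OOP now $3,027.90. Plan pays $5,676 − $3,027.90 = $2,648.10.
Claim 2 — $13,400: 30% coinsurance on $13,400 = $4,020. Patient pays $4,020; OOP now $7,047.90. Insurer: $13,400 − $4,020 = $9,380.
Claim 3 — $1,691: deductible met; 30% of $1,691 = $507.30. Patient pays $507.30; OOP now $7,555.20. Plan pays $1,691 − $507.30 = $1,183.70.

$1,183.70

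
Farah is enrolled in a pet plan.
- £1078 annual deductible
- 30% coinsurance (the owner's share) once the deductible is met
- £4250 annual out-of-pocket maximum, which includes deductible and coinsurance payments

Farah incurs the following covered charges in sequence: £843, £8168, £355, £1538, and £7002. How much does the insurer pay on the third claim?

Bill 1, £843: entire amount goes to the deductible. Owner owes £843 (running OOP £843). Plan pays £843 − £843 = £0.
Bill 2, £8168: £235 finishes the deductible; £7933 goes to coinsurance; coinsurance £7933 × 30% = £2379.90. Owner owes £2614.90 (running OOP £3457.90). Plan pays £8168 − £2614.90 = £5553.10.
Bill 3, £355: deductible met; 30% of £355 = £106.50. Owner owes £106.50 (running OOP £3564.40). Insurer: £355 − £106.50 = £248.50.

£248.50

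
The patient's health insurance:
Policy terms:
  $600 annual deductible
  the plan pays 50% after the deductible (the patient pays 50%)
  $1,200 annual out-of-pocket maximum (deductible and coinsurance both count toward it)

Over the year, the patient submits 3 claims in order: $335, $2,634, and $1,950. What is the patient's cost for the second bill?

$865

Claim 1 — $335: entire amount goes to the deductible. Cost to patient: $335. OOP to date $335.
Claim 2 — $2,634: deductible takes $265, $2,369 remains; 50% of $2,369 = $1,184.50. Deductible plus coinsurance: $265 + $1,184.50 = $1,449.50. Adding that to $335 gives $1,784.50, past the $1,200 cap; patient pays only $1,200 − $335 = $865.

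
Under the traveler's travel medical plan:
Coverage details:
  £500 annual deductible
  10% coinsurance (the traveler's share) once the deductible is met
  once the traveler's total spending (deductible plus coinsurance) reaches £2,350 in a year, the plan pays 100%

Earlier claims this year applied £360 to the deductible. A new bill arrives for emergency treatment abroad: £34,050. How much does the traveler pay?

£1,990

Deductible still to meet: £500 − £360 = £140.
The remaining £33,910 (= £34,050 − £140) moves to coinsurance.
10% of £33,910 = £3,391 falls to the traveler.
So the traveler owes £140 + £3,391 = £3,531 before any cap.
That would bring total out-of-pocket to £3,891, past the £2,350 cap. The traveler is capped at £2,350 − £360 = £1,990 on this claim.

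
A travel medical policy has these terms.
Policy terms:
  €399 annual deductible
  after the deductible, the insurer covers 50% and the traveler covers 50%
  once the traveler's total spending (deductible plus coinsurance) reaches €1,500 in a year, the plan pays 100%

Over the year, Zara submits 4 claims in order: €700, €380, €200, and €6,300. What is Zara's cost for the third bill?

Claim 1 — €700: €399 finishes the deductible; €301 goes to coinsurance; 50% of €301 = €150.50. Traveler owes €549.50 (running OOP €549.50).
Claim 2 — €380: 50% coinsurance on €380 = €190. Traveler owes €190 (running OOP €739.50).
Claim 3 — €200: 50% coinsurance on €200 = €100. Traveler pays €100; OOP now €839.50.

€100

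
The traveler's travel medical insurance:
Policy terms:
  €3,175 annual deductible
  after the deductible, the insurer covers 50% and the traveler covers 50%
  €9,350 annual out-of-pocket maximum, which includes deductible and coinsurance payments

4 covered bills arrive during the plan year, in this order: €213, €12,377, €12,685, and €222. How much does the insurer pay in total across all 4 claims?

€16,147

Bill 1, €213: fully absorbed by the deductible. Traveler pays €213; OOP now €213. Plan pays €213 − €213 = €0.
Bill 2, €12,377: deductible takes €2,962, €9,415 remains; coinsurance €9,415 × 50% = €4,707.50. Traveler owes €7,669.50 (running OOP €7,882.50). Plan pays €12,377 − €7,669.50 = €4,707.50.
Bill 3, €12,685: 50% coinsurance on €12,685 = €6,342.50. Adding that to €7,882.50 gives €14,225, past the €9,350 cap; traveler pays only €9,350 − €7,882.50 = €1,467.50. Plan pays €12,685 − €1,467.50 = €11,217.50.
Bill 4, €222: 50% coinsurance on €222 = €111. Adding that to €9,350 gives €9,461, past the €9,350 cap; traveler pays only €9,350 − €9,350 = €0. Plan pays €222 − €0 = €222.
Insurer total = bills − traveler's total = €25,497 − €9,350 = €16,147.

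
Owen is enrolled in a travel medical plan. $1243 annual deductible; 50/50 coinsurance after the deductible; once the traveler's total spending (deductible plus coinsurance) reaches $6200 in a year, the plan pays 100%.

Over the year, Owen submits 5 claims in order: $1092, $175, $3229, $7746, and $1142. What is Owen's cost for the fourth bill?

Bill 1, $1092: fully absorbed by the deductible. Traveler pays $1092; OOP now $1092.
Bill 2, $175: deductible takes $151, $24 remains; coinsurance $24 × 50% = $12. Traveler pays $163; OOP now $1255.
Bill 3, $3229: 50% coinsurance on $3229 = $1614.50. Cost to traveler: $1614.50. OOP to date $2869.50.
Bill 4, $7746: 50% coinsurance on $7746 = $3873. That would push OOP to $6742.50, over the $6200 cap, so traveler pays $6200 − $2869.50 = $3330.50.

$3330.50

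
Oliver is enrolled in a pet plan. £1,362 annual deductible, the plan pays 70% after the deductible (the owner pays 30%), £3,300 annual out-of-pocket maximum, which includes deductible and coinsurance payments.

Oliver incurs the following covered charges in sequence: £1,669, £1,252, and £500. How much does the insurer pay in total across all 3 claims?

£1,441.30

Bill 1, £1,669: deductible takes £1,362, £307 remains; owner's 30% is £92.10. Owner pays £1,454.10; OOP now £1,454.10. Insurer: £1,669 − £1,454.10 = £214.90.
Bill 2, £1,252: deductible already satisfied, so owner's share is 30% × £1,252 = £375.60. Cost to owner: £375.60. OOP to date £1,829.70. Insurer: £1,252 − £375.60 = £876.40.
Bill 3, £500: deductible met; 30% of £500 = £150. Owner owes £150 (running OOP £1,979.70). Insurer: £500 − £150 = £350.
Insurer total: £214.90 + £876.40 + £350 = £1,441.30.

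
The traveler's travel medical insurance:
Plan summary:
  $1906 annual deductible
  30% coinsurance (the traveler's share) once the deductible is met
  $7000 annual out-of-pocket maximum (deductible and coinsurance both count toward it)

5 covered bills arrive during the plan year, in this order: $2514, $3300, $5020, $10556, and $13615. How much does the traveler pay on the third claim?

Claim 1 ($2514): deductible takes $1906, $608 remains; coinsurance $608 × 30% = $182.40. Traveler pays $2088.40; OOP now $2088.40.
Claim 2 ($3300): deductible already satisfied, so traveler's share is 30% × $3300 = $990. Traveler owes $990 (running OOP $3078.40).
Claim 3 ($5020): deductible already satisfied, so traveler's share is 30% × $5020 = $1506. Traveler pays $1506; OOP now $4584.40.

$1506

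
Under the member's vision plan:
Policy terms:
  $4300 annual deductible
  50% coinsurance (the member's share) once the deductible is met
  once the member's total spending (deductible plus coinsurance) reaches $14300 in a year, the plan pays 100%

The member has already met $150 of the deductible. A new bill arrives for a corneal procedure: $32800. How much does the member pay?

Deductible still to meet: $4300 − $150 = $4150.
That leaves $32800 − $4150 = $28650 for coinsurance.
50% of $28650 = $14325 falls to the member.
So the member owes $4150 + $14325 = $18475 before any cap.
Adding $18475 to the $150 already spent would give $18625, which exceeds the $14300 cap; the member pays just $14300 − $150 = $14150.

$14150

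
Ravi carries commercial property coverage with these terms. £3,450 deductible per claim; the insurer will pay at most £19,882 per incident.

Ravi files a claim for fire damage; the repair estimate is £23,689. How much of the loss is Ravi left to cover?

Less the £3,450 deductible: £23,689 − £3,450 = £20,239.
Since £20,239 > £19,882, the payout is capped at £19,882.
Out of pocket: £23,689 − £19,882 = £3,807.

£3,807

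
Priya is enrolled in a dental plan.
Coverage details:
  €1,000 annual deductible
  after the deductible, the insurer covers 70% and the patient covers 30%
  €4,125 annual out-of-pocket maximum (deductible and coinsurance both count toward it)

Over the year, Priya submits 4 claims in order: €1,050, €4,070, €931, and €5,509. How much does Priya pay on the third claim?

€279.30

Claim 1 (€1,050): €1,000 to deductible, leaving €50; patient's 30% is €15. Patient owes €1,015 (running OOP €1,015).
Claim 2 (€4,070): 30% coinsurance on €4,070 = €1,221. Patient pays €1,221; OOP now €2,236.
Claim 3 (€931): 30% coinsurance on €931 = €279.30. Patient pays €279.30; OOP now €2,515.30.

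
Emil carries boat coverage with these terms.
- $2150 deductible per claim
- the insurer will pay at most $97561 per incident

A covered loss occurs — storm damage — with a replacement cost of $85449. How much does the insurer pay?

After the deductible, $85449 − $2150 = $83299 remains.
$83299 ≤ $97561, so the limit doesn't bind; insurer pays $83299.

$83299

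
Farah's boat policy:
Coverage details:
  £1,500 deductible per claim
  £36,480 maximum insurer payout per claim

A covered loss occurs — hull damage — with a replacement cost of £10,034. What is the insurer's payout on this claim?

After the deductible, £10,034 − £1,500 = £8,534 remains.
That's under the £36,480 cap, so the insurer reimburses the full £8,534.

£8,534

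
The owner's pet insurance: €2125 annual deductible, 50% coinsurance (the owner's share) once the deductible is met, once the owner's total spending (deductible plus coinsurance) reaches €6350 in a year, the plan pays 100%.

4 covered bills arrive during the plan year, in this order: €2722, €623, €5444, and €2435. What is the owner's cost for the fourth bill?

€893

#1 (€2722): €2125 to deductible, leaving €597; coinsurance €597 × 50% = €298.50. Owner owes €2423.50 (running OOP €2423.50).
#2 (€623): deductible met; 50% of €623 = €311.50. Owner owes €311.50 (running OOP €2735).
#3 (€5444): deductible met; 50% of €5444 = €2722. Cost to owner: €2722. OOP to date €5457.
#4 (€2435): 50% coinsurance on €2435 = €1217.50. That would push OOP to €6674.50, over the €6350 cap, so owner pays €6350 − €5457 = €893.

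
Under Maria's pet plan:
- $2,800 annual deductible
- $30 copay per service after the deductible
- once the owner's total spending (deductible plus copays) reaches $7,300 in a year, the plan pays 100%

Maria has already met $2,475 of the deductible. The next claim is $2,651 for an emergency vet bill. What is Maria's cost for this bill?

$2,475 of the $2,800 deductible is already met, leaving $325.
After the $325 deductible portion, $2,651 − $325 = $2,326 is subject to the copay.
Copay on this service: $30.
Owner responsibility before any cap: $325 + $30 = $355.
Total out-of-pocket so far would be $2,475 + $355 = $2,830, below the $7,300 cap — no reduction.

$355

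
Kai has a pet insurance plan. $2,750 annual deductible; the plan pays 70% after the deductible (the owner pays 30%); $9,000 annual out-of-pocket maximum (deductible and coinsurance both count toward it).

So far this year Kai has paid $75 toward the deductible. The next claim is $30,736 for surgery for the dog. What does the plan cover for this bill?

$75 of the $2,750 deductible is already met, leaving $2,675.
After the $2,675 deductible portion, $30,736 − $2,675 = $28,061 is subject to coinsurance.
30% of $28,061 = $8,418.30 falls to the owner.
Owner responsibility before any cap: $2,675 + $8,418.30 = $11,093.30.
Year-to-date out-of-pocket would reach $75 + $11,093.30 = $11,168.30, above the $9,000 maximum, so the owner pays only $9,000 − $75 = $8,925.
The insurer covers the remainder: $30,736 − $8,925 = $21,811.

$21,811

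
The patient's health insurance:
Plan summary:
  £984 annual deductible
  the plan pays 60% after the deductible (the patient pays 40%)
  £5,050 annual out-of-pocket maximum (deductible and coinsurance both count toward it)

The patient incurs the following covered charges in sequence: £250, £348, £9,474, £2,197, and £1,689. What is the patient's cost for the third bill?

£4,021.20

Claim 1 (£250): entire amount goes to the deductible. Cost to patient: £250. OOP to date £250.
Claim 2 (£348): fully absorbed by the deductible. Patient pays £348; OOP now £598.
Claim 3 (£9,474): £386 to deductible, leaving £9,088; 40% of £9,088 = £3,635.20. Cost to patient: £4,021.20. OOP to date £4,619.20.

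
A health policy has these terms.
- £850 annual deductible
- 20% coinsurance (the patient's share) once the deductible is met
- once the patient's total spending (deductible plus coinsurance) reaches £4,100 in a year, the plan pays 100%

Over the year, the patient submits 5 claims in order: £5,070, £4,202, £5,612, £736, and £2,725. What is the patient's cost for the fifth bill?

£296

Claim 1 (£5,070): £850 to deductible, leaving £4,220; 20% of £4,220 = £844. Patient owes £1,694 (running OOP £1,694).
Claim 2 (£4,202): 20% coinsurance on £4,202 = £840.40. Patient owes £840.40 (running OOP £2,534.40).
Claim 3 (£5,612): 20% coinsurance on £5,612 = £1,122.40. Patient owes £1,122.40 (running OOP £3,656.80).
Claim 4 (£736): deductible already satisfied, so patient's share is 20% × £736 = £147.20. Patient pays £147.20; OOP now £3,804.
Claim 5 (£2,725): deductible already satisfied, so patient's share is 20% × £2,725 = £545. OOP would hit £4,349 > £4,100, so the cap limits the patient to £4,100 − £3,804 = £296.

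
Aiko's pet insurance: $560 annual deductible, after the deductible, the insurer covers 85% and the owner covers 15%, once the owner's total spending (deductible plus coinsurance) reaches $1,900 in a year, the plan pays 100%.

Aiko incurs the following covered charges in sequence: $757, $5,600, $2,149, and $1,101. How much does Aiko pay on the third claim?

#1 ($757): deductible takes $560, $197 remains; owner's 15% is $29.55. Owner pays $589.55; OOP now $589.55.
#2 ($5,600): deductible already satisfied, so owner's share is 15% × $5,600 = $840. Owner owes $840 (running OOP $1,429.55).
#3 ($2,149): deductible met; 15% of $2,149 = $322.35. Owner owes $322.35 (running OOP $1,751.90).

$322.35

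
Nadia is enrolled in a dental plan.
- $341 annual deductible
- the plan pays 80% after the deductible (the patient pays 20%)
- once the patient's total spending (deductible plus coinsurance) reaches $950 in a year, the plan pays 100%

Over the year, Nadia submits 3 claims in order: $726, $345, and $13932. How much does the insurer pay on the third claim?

$13469

Bill 1, $726: $341 to deductible, leaving $385; 20% of $385 = $77. Patient owes $418 (running OOP $418). Insurer: $726 − $418 = $308.
Bill 2, $345: deductible met; 20% of $345 = $69. Patient pays $69; OOP now $487. Plan pays $345 − $69 = $276.
Bill 3, $13932: deductible met; 20% of $13932 = $2786.40. Adding that to $487 gives $3273.40, past the $950 cap; patient pays only $950 − $487 = $463. Plan pays $13932 − $463 = $13469.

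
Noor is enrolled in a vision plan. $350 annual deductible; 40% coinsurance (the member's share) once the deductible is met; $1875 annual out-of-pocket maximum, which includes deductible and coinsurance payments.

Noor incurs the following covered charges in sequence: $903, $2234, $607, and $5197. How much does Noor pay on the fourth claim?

$167.40

Bill 1, $903: deductible takes $350, $553 remains; coinsurance $553 × 40% = $221.20. Member pays $571.20; OOP now $571.20.
Bill 2, $2234: deductible met; 40% of $2234 = $893.60. Member pays $893.60; OOP now $1464.80.
Bill 3, $607: deductible met; 40% of $607 = $242.80. Member pays $242.80; OOP now $1707.60.
Bill 4, $5197: 40% coinsurance on $5197 = $2078.80. OOP would hit $3786.40 > $1875, so the cap limits the member to $1875 − $1707.60 = $167.40.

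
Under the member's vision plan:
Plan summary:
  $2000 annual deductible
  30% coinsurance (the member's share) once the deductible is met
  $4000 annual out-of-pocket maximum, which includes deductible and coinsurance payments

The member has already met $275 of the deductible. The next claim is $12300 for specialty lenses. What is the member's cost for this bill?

Deductible still to meet: $2000 − $275 = $1725.
That leaves $12300 − $1725 = $10575 for coinsurance.
Coinsurance: $10575 × 30% = $3172.50.
Member responsibility before any cap: $1725 + $3172.50 = $4897.50.
Adding $4897.50 to the $275 already spent would give $5172.50, which exceeds the $4000 cap; the member pays just $4000 − $275 = $3725.

$3725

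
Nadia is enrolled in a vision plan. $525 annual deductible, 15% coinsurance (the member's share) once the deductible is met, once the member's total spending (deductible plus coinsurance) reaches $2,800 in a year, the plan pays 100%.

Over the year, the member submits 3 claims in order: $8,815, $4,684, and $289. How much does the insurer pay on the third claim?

Claim 1 — $8,815: $525 finishes the deductible; $8,290 goes to coinsurance; member's 15% is $1,243.50. Member owes $1,768.50 (running OOP $1,768.50). Insurer: $8,815 − $1,768.50 = $7,046.50.
Claim 2 — $4,684: deductible already satisfied, so member's share is 15% × $4,684 = $702.60. Member owes $702.60 (running OOP $2,471.10). Insurer: $4,684 − $702.60 = $3,981.40.
Claim 3 — $289: deductible already satisfied, so member's share is 15% × $289 = $43.35. Cost to member: $43.35. OOP to date $2,514.45. Insurer: $289 − $43.35 = $245.65.

$245.65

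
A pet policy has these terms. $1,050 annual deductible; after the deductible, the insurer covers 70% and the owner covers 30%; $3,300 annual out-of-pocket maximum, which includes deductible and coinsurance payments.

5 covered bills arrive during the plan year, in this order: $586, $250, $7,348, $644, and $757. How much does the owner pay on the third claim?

Bill 1, $586: fully absorbed by the deductible. Owner pays $586; OOP now $586.
Bill 2, $250: all of it applies to the deductible. Owner pays $250; OOP now $836.
Bill 3, $7,348: $214 to deductible, leaving $7,134; owner's 30% is $2,140.20. Owner pays $2,354.20; OOP now $3,190.20.

$2,354.20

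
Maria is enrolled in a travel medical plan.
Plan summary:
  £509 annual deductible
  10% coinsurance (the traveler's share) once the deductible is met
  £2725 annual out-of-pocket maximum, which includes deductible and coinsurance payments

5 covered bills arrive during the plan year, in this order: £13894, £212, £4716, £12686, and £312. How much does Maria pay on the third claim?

Bill 1, £13894: deductible takes £509, £13385 remains; coinsurance £13385 × 10% = £1338.50. Cost to traveler: £1847.50. OOP to date £1847.50.
Bill 2, £212: deductible already satisfied, so traveler's share is 10% × £212 = £21.20. Traveler owes £21.20 (running OOP £1868.70).
Bill 3, £4716: 10% coinsurance on £4716 = £471.60. Cost to traveler: £471.60. OOP to date £2340.30.

£471.60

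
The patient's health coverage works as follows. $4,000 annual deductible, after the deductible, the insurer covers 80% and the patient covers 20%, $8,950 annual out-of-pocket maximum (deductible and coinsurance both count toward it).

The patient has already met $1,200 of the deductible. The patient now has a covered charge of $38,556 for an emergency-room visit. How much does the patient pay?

$1,200 of the $4,000 deductible is already met, leaving $2,800.
The remaining $35,756 (= $38,556 − $2,800) moves to coinsurance.
Coinsurance: $35,756 × 20% = $7,151.20.
That puts the patient's cost at $2,800 + $7,151.20 = $9,951.20 before any cap.
Year-to-date out-of-pocket would reach $1,200 + $9,951.20 = $11,151.20, above the $8,950 maximum, so the patient pays only $8,950 − $1,200 = $7,750.

$7,750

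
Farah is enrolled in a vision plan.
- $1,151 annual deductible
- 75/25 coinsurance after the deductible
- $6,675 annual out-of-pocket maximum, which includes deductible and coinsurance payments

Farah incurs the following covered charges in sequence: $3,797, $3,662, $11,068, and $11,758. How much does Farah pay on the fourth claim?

Claim 1 — $3,797: deductible takes $1,151, $2,646 remains; 25% of $2,646 = $661.50. Cost to member: $1,812.50. OOP to date $1,812.50.
Claim 2 — $3,662: deductible met; 25% of $3,662 = $915.50. Cost to member: $915.50. OOP to date $2,728.
Claim 3 — $11,068: deductible met; 25% of $11,068 = $2,767. Member owes $2,767 (running OOP $5,495).
Claim 4 — $11,758: deductible met; 25% of $11,758 = $2,939.50. Adding that to $5,495 gives $8,434.50, past the $6,675 cap; member pays only $6,675 − $5,495 = $1,180.

$1,180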